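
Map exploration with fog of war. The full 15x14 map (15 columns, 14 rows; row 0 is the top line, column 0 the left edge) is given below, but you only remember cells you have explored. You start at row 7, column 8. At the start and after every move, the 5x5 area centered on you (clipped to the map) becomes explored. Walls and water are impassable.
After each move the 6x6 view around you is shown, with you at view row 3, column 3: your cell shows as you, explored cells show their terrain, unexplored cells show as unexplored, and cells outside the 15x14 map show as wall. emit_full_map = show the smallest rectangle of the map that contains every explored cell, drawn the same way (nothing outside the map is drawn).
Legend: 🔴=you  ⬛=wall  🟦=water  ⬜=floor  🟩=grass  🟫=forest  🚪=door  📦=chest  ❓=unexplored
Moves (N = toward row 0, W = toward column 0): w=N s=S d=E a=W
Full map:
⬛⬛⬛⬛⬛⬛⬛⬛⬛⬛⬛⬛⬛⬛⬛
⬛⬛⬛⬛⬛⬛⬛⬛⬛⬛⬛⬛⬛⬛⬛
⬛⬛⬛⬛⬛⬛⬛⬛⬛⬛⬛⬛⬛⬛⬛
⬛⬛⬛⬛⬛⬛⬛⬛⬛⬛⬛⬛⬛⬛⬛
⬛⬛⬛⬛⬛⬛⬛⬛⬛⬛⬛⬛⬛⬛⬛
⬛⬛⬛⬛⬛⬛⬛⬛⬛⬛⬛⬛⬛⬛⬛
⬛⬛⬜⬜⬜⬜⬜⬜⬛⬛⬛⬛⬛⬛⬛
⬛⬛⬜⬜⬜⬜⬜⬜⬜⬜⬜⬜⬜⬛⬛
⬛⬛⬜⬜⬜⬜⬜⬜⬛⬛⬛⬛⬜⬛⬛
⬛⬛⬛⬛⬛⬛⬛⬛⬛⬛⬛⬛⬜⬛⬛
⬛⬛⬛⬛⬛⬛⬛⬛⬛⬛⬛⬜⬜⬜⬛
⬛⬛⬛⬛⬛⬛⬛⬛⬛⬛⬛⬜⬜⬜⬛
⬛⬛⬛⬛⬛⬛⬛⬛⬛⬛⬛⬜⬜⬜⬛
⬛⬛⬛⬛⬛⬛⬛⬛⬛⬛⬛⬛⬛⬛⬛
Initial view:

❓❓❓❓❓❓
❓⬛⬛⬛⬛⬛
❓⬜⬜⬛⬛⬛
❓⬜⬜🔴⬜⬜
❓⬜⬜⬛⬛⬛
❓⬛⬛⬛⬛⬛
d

❓❓❓❓❓❓
⬛⬛⬛⬛⬛⬛
⬜⬜⬛⬛⬛⬛
⬜⬜⬜🔴⬜⬜
⬜⬜⬛⬛⬛⬛
⬛⬛⬛⬛⬛⬛

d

❓❓❓❓❓❓
⬛⬛⬛⬛⬛⬛
⬜⬛⬛⬛⬛⬛
⬜⬜⬜🔴⬜⬜
⬜⬛⬛⬛⬛⬜
⬛⬛⬛⬛⬛⬜

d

❓❓❓❓❓❓
⬛⬛⬛⬛⬛⬛
⬛⬛⬛⬛⬛⬛
⬜⬜⬜🔴⬜⬛
⬛⬛⬛⬛⬜⬛
⬛⬛⬛⬛⬜⬛

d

❓❓❓❓❓❓
⬛⬛⬛⬛⬛⬛
⬛⬛⬛⬛⬛⬛
⬜⬜⬜🔴⬛⬛
⬛⬛⬛⬜⬛⬛
⬛⬛⬛⬜⬛⬛

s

⬛⬛⬛⬛⬛⬛
⬛⬛⬛⬛⬛⬛
⬜⬜⬜⬜⬛⬛
⬛⬛⬛🔴⬛⬛
⬛⬛⬛⬜⬛⬛
❓⬛⬜⬜⬜⬛

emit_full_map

⬛⬛⬛⬛⬛⬛⬛⬛⬛
⬜⬜⬛⬛⬛⬛⬛⬛⬛
⬜⬜⬜⬜⬜⬜⬜⬛⬛
⬜⬜⬛⬛⬛⬛🔴⬛⬛
⬛⬛⬛⬛⬛⬛⬜⬛⬛
❓❓❓❓⬛⬜⬜⬜⬛

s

⬛⬛⬛⬛⬛⬛
⬜⬜⬜⬜⬛⬛
⬛⬛⬛⬜⬛⬛
⬛⬛⬛🔴⬛⬛
❓⬛⬜⬜⬜⬛
❓⬛⬜⬜⬜⬛

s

⬜⬜⬜⬜⬛⬛
⬛⬛⬛⬜⬛⬛
⬛⬛⬛⬜⬛⬛
❓⬛⬜🔴⬜⬛
❓⬛⬜⬜⬜⬛
❓⬛⬜⬜⬜⬛

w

⬛⬛⬛⬛⬛⬛
⬜⬜⬜⬜⬛⬛
⬛⬛⬛⬜⬛⬛
⬛⬛⬛🔴⬛⬛
❓⬛⬜⬜⬜⬛
❓⬛⬜⬜⬜⬛

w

⬛⬛⬛⬛⬛⬛
⬛⬛⬛⬛⬛⬛
⬜⬜⬜⬜⬛⬛
⬛⬛⬛🔴⬛⬛
⬛⬛⬛⬜⬛⬛
❓⬛⬜⬜⬜⬛


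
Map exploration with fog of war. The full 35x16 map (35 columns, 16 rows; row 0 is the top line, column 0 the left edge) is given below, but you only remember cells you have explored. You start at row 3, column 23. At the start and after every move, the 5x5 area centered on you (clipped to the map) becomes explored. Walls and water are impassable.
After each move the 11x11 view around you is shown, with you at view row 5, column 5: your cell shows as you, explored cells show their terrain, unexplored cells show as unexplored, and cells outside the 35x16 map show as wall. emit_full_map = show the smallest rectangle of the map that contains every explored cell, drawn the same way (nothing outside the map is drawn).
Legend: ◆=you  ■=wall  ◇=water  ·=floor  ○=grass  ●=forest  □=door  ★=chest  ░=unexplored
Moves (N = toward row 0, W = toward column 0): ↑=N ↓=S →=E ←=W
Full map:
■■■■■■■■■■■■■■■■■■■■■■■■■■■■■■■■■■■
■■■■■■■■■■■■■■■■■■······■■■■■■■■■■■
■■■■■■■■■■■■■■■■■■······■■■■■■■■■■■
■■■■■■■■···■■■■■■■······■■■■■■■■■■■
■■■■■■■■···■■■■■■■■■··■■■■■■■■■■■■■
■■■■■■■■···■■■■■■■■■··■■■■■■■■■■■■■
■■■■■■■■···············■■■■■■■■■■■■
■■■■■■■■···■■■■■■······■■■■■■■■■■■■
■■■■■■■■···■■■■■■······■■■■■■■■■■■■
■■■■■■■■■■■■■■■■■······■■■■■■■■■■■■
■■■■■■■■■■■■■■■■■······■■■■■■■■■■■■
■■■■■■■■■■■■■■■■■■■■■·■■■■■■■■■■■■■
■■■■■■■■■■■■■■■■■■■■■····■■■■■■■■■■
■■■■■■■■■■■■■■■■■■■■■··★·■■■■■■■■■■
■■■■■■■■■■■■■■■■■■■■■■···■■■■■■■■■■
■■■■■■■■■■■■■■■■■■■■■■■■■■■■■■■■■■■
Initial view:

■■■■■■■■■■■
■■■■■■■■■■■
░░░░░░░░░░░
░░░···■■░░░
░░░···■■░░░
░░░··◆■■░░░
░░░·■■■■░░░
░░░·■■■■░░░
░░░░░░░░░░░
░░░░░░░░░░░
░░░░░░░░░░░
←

■■■■■■■■■■■
■■■■■■■■■■■
░░░░░░░░░░░
░░░····■■░░
░░░····■■░░
░░░··◆·■■░░
░░░··■■■■░░
░░░··■■■■░░
░░░░░░░░░░░
░░░░░░░░░░░
░░░░░░░░░░░

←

■■■■■■■■■■■
■■■■■■■■■■■
░░░░░░░░░░░
░░░·····■■░
░░░·····■■░
░░░··◆··■■░
░░░■··■■■■░
░░░■··■■■■░
░░░░░░░░░░░
░░░░░░░░░░░
░░░░░░░░░░░

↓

■■■■■■■■■■■
░░░░░░░░░░░
░░░·····■■░
░░░·····■■░
░░░·····■■░
░░░■·◆■■■■░
░░░■··■■■■░
░░░····■░░░
░░░░░░░░░░░
░░░░░░░░░░░
░░░░░░░░░░░

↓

░░░░░░░░░░░
░░░·····■■░
░░░·····■■░
░░░·····■■░
░░░■··■■■■░
░░░■·◆■■■■░
░░░····■░░░
░░░····■░░░
░░░░░░░░░░░
░░░░░░░░░░░
░░░░░░░░░░░

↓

░░░·····■■░
░░░·····■■░
░░░·····■■░
░░░■··■■■■░
░░░■··■■■■░
░░░··◆·■░░░
░░░····■░░░
░░░····■░░░
░░░░░░░░░░░
░░░░░░░░░░░
░░░░░░░░░░░

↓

░░░·····■■░
░░░·····■■░
░░░■··■■■■░
░░░■··■■■■░
░░░····■░░░
░░░··◆·■░░░
░░░····■░░░
░░░····■░░░
░░░░░░░░░░░
░░░░░░░░░░░
░░░░░░░░░░░

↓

░░░·····■■░
░░░■··■■■■░
░░░■··■■■■░
░░░····■░░░
░░░····■░░░
░░░··◆·■░░░
░░░····■░░░
░░░····■░░░
░░░░░░░░░░░
░░░░░░░░░░░
░░░░░░░░░░░

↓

░░░■··■■■■░
░░░■··■■■■░
░░░····■░░░
░░░····■░░░
░░░····■░░░
░░░··◆·■░░░
░░░····■░░░
░░░■■·■■░░░
░░░░░░░░░░░
░░░░░░░░░░░
░░░░░░░░░░░

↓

░░░■··■■■■░
░░░····■░░░
░░░····■░░░
░░░····■░░░
░░░····■░░░
░░░··◆·■░░░
░░░■■·■■░░░
░░░■■···░░░
░░░░░░░░░░░
░░░░░░░░░░░
░░░░░░░░░░░

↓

░░░····■░░░
░░░····■░░░
░░░····■░░░
░░░····■░░░
░░░····■░░░
░░░■■◆■■░░░
░░░■■···░░░
░░░■■··★░░░
░░░░░░░░░░░
░░░░░░░░░░░
■■■■■■■■■■■

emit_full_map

·····■■
·····■■
·····■■
■··■■■■
■··■■■■
····■░░
····■░░
····■░░
····■░░
····■░░
■■◆■■░░
■■···░░
■■··★░░

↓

░░░····■░░░
░░░····■░░░
░░░····■░░░
░░░····■░░░
░░░■■·■■░░░
░░░■■◆··░░░
░░░■■··★░░░
░░░■■■··░░░
░░░░░░░░░░░
■■■■■■■■■■■
■■■■■■■■■■■

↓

░░░····■░░░
░░░····■░░░
░░░····■░░░
░░░■■·■■░░░
░░░■■···░░░
░░░■■◆·★░░░
░░░■■■··░░░
░░░■■■■■░░░
■■■■■■■■■■■
■■■■■■■■■■■
■■■■■■■■■■■

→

░░····■░░░░
░░····■░░░░
░░····■░░░░
░░■■·■■■░░░
░░■■····░░░
░░■■·◆★·░░░
░░■■■···░░░
░░■■■■■■░░░
■■■■■■■■■■■
■■■■■■■■■■■
■■■■■■■■■■■

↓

░░····■░░░░
░░····■░░░░
░░■■·■■■░░░
░░■■····░░░
░░■■··★·░░░
░░■■■◆··░░░
░░■■■■■■░░░
■■■■■■■■■■■
■■■■■■■■■■■
■■■■■■■■■■■
■■■■■■■■■■■

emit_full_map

·····■■
·····■■
·····■■
■··■■■■
■··■■■■
····■░░
····■░░
····■░░
····■░░
····■░░
■■·■■■░
■■····░
■■··★·░
■■■◆··░
■■■■■■░

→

░····■░░░░░
░····■░░░░░
░■■·■■■░░░░
░■■····■░░░
░■■··★·■░░░
░■■■·◆·■░░░
░■■■■■■■░░░
■■■■■■■■■■■
■■■■■■■■■■■
■■■■■■■■■■■
■■■■■■■■■■■

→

····■░░░░░░
····■░░░░░░
■■·■■■░░░░░
■■····■■░░░
■■··★·■■░░░
■■■··◆■■░░░
■■■■■■■■░░░
■■■■■■■■■■■
■■■■■■■■■■■
■■■■■■■■■■■
■■■■■■■■■■■

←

░····■░░░░░
░····■░░░░░
░■■·■■■░░░░
░■■····■■░░
░■■··★·■■░░
░■■■·◆·■■░░
░■■■■■■■■░░
■■■■■■■■■■■
■■■■■■■■■■■
■■■■■■■■■■■
■■■■■■■■■■■

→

····■░░░░░░
····■░░░░░░
■■·■■■░░░░░
■■····■■░░░
■■··★·■■░░░
■■■··◆■■░░░
■■■■■■■■░░░
■■■■■■■■■■■
■■■■■■■■■■■
■■■■■■■■■■■
■■■■■■■■■■■

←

░····■░░░░░
░····■░░░░░
░■■·■■■░░░░
░■■····■■░░
░■■··★·■■░░
░■■■·◆·■■░░
░■■■■■■■■░░
■■■■■■■■■■■
■■■■■■■■■■■
■■■■■■■■■■■
■■■■■■■■■■■


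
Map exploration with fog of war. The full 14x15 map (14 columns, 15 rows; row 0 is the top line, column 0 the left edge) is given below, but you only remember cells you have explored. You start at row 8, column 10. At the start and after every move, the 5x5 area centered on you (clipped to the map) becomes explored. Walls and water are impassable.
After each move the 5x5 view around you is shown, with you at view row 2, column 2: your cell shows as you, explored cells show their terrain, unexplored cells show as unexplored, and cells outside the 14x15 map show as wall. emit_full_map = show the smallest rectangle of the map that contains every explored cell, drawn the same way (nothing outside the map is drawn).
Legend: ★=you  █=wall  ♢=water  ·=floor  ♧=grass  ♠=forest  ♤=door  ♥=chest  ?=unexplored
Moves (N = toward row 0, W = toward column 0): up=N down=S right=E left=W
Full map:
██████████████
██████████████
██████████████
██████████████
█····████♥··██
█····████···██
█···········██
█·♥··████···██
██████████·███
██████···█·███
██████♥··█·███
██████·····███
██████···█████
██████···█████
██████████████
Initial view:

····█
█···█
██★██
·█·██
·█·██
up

█···█
····█
█·★·█
██·██
·█·██

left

██···
·····
██★··
███·█
··█·█

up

██♥··
██···
··★··
██···
███·█

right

█♥··█
█···█
··★·█
█···█
██·██

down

█···█
····█
█·★·█
██·██
·█·██

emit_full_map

██♥··█
██···█
·····█
██·★·█
███·██
··█·██
?·█·██

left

██···
·····
██★··
███·█
··█·█


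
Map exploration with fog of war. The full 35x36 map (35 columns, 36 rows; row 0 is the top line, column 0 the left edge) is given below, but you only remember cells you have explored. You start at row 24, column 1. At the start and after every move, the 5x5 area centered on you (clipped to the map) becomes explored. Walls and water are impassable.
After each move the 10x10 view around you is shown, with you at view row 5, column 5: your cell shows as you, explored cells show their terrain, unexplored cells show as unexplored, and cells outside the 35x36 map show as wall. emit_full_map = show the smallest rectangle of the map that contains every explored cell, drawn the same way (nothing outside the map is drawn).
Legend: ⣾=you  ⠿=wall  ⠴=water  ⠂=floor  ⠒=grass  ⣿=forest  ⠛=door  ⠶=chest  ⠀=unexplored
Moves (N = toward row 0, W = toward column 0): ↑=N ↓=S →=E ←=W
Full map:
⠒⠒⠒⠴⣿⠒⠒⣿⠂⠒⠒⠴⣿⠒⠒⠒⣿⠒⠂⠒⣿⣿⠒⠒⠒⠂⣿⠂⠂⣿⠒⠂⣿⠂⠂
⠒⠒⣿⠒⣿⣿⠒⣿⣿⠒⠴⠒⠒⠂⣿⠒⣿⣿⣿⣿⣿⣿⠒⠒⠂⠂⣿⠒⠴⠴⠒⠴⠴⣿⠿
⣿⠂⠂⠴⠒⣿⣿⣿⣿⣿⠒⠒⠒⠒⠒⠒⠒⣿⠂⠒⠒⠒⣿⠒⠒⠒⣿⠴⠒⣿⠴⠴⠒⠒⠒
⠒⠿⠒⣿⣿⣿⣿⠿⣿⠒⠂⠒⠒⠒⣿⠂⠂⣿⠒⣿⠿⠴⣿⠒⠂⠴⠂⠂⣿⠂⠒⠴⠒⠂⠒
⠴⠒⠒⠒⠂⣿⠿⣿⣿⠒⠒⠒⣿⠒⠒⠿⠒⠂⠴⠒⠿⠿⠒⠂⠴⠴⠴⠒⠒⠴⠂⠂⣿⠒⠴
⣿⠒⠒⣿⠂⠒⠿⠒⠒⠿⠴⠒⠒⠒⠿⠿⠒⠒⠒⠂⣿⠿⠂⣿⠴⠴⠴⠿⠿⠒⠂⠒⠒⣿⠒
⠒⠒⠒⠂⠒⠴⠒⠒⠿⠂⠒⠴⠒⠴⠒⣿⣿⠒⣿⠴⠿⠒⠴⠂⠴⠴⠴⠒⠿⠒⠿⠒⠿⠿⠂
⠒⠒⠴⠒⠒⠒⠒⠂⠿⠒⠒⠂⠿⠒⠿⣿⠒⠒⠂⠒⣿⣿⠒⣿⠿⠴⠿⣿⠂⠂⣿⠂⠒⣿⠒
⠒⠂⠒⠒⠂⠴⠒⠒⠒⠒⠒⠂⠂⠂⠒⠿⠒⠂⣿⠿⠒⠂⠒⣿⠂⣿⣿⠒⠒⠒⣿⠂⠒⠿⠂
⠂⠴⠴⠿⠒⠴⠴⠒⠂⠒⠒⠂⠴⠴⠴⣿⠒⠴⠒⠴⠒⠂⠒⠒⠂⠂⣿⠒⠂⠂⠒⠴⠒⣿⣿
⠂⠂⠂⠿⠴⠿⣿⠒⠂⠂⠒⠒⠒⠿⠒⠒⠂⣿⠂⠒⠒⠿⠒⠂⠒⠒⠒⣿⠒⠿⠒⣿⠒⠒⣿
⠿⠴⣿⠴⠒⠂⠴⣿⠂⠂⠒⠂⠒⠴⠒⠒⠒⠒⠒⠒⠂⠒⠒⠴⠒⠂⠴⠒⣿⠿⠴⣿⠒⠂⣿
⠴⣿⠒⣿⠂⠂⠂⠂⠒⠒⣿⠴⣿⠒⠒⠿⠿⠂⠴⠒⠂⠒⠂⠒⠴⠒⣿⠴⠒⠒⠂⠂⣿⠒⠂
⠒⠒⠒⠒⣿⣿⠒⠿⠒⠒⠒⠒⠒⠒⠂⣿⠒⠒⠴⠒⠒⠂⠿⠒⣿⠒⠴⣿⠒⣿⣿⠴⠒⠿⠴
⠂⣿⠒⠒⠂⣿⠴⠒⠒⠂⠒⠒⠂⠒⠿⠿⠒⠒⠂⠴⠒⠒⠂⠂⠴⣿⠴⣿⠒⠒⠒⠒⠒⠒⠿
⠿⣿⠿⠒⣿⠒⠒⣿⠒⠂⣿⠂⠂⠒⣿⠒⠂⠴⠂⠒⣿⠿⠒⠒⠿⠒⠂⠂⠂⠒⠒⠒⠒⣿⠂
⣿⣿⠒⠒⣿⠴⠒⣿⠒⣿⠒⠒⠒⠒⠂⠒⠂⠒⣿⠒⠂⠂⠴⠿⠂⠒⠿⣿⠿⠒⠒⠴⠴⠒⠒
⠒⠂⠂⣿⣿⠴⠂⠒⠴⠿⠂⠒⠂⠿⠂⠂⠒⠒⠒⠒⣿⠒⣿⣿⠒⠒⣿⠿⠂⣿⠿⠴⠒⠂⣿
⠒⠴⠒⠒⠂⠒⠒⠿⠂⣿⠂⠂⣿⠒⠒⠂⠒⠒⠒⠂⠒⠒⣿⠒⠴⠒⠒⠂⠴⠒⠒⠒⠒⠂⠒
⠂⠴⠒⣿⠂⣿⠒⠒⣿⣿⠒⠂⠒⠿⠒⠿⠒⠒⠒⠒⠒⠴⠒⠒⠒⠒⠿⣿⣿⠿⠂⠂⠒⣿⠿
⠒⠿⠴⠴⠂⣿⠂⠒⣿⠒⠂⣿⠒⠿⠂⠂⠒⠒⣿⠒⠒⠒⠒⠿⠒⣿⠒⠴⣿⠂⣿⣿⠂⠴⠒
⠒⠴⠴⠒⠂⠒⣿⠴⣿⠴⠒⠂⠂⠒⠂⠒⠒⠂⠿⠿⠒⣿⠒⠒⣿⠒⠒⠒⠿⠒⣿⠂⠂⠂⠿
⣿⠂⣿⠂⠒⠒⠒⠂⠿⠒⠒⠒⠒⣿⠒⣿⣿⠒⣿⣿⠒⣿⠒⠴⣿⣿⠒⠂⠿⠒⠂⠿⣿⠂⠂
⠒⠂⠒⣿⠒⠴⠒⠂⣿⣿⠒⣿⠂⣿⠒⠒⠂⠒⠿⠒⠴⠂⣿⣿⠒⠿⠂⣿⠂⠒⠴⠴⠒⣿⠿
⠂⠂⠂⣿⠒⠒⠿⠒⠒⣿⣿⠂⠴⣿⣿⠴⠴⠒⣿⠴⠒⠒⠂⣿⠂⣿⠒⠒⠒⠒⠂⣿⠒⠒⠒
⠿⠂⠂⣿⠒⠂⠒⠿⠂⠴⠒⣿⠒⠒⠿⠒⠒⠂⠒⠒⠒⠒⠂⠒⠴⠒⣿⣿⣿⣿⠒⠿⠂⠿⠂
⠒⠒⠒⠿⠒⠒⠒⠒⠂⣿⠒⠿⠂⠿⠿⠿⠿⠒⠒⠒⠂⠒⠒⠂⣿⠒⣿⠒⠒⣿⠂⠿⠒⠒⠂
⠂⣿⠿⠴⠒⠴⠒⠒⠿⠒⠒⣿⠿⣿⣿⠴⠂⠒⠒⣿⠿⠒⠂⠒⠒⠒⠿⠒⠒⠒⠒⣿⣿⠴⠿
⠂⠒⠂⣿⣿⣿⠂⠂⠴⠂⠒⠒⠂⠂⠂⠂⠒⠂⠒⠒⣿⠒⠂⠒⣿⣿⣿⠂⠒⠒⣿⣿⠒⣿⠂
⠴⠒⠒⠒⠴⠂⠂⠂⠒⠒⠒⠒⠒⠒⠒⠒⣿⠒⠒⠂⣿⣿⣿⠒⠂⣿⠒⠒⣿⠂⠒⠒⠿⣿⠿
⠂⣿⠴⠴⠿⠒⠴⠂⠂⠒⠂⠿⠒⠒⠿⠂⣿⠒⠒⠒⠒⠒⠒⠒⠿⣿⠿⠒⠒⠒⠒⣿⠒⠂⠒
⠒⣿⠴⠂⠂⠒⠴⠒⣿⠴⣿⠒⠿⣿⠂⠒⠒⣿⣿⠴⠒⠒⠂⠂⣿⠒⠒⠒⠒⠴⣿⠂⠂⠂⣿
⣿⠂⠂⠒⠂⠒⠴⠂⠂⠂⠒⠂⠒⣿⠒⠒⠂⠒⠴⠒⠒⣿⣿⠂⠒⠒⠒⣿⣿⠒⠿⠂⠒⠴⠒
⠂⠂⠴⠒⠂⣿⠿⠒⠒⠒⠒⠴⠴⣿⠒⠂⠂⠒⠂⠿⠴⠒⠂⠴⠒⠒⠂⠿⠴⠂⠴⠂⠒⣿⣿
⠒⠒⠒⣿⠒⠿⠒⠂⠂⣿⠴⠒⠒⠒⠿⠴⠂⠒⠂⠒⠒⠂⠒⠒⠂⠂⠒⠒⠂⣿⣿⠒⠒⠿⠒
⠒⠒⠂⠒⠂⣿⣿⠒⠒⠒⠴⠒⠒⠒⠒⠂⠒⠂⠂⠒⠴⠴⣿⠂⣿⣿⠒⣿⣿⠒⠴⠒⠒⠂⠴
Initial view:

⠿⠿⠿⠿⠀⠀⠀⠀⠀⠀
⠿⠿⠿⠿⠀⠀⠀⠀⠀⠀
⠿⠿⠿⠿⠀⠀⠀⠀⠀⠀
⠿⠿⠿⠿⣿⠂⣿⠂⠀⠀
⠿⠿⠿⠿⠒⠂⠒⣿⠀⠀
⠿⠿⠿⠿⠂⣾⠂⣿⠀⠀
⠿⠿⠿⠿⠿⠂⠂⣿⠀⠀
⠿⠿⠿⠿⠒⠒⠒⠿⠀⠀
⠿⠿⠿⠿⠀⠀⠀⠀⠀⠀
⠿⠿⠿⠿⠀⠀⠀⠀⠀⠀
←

⠿⠿⠿⠿⠿⠀⠀⠀⠀⠀
⠿⠿⠿⠿⠿⠀⠀⠀⠀⠀
⠿⠿⠿⠿⠿⠀⠀⠀⠀⠀
⠿⠿⠿⠿⠿⣿⠂⣿⠂⠀
⠿⠿⠿⠿⠿⠒⠂⠒⣿⠀
⠿⠿⠿⠿⠿⣾⠂⠂⣿⠀
⠿⠿⠿⠿⠿⠿⠂⠂⣿⠀
⠿⠿⠿⠿⠿⠒⠒⠒⠿⠀
⠿⠿⠿⠿⠿⠀⠀⠀⠀⠀
⠿⠿⠿⠿⠿⠀⠀⠀⠀⠀

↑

⠿⠿⠿⠿⠿⠀⠀⠀⠀⠀
⠿⠿⠿⠿⠿⠀⠀⠀⠀⠀
⠿⠿⠿⠿⠿⠀⠀⠀⠀⠀
⠿⠿⠿⠿⠿⠒⠴⠴⠀⠀
⠿⠿⠿⠿⠿⣿⠂⣿⠂⠀
⠿⠿⠿⠿⠿⣾⠂⠒⣿⠀
⠿⠿⠿⠿⠿⠂⠂⠂⣿⠀
⠿⠿⠿⠿⠿⠿⠂⠂⣿⠀
⠿⠿⠿⠿⠿⠒⠒⠒⠿⠀
⠿⠿⠿⠿⠿⠀⠀⠀⠀⠀

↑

⠿⠿⠿⠿⠿⠀⠀⠀⠀⠀
⠿⠿⠿⠿⠿⠀⠀⠀⠀⠀
⠿⠿⠿⠿⠿⠀⠀⠀⠀⠀
⠿⠿⠿⠿⠿⠒⠿⠴⠀⠀
⠿⠿⠿⠿⠿⠒⠴⠴⠀⠀
⠿⠿⠿⠿⠿⣾⠂⣿⠂⠀
⠿⠿⠿⠿⠿⠒⠂⠒⣿⠀
⠿⠿⠿⠿⠿⠂⠂⠂⣿⠀
⠿⠿⠿⠿⠿⠿⠂⠂⣿⠀
⠿⠿⠿⠿⠿⠒⠒⠒⠿⠀

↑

⠿⠿⠿⠿⠿⠀⠀⠀⠀⠀
⠿⠿⠿⠿⠿⠀⠀⠀⠀⠀
⠿⠿⠿⠿⠿⠀⠀⠀⠀⠀
⠿⠿⠿⠿⠿⠂⠴⠒⠀⠀
⠿⠿⠿⠿⠿⠒⠿⠴⠀⠀
⠿⠿⠿⠿⠿⣾⠴⠴⠀⠀
⠿⠿⠿⠿⠿⣿⠂⣿⠂⠀
⠿⠿⠿⠿⠿⠒⠂⠒⣿⠀
⠿⠿⠿⠿⠿⠂⠂⠂⣿⠀
⠿⠿⠿⠿⠿⠿⠂⠂⣿⠀

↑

⠿⠿⠿⠿⠿⠀⠀⠀⠀⠀
⠿⠿⠿⠿⠿⠀⠀⠀⠀⠀
⠿⠿⠿⠿⠿⠀⠀⠀⠀⠀
⠿⠿⠿⠿⠿⠒⠴⠒⠀⠀
⠿⠿⠿⠿⠿⠂⠴⠒⠀⠀
⠿⠿⠿⠿⠿⣾⠿⠴⠀⠀
⠿⠿⠿⠿⠿⠒⠴⠴⠀⠀
⠿⠿⠿⠿⠿⣿⠂⣿⠂⠀
⠿⠿⠿⠿⠿⠒⠂⠒⣿⠀
⠿⠿⠿⠿⠿⠂⠂⠂⣿⠀

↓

⠿⠿⠿⠿⠿⠀⠀⠀⠀⠀
⠿⠿⠿⠿⠿⠀⠀⠀⠀⠀
⠿⠿⠿⠿⠿⠒⠴⠒⠀⠀
⠿⠿⠿⠿⠿⠂⠴⠒⠀⠀
⠿⠿⠿⠿⠿⠒⠿⠴⠀⠀
⠿⠿⠿⠿⠿⣾⠴⠴⠀⠀
⠿⠿⠿⠿⠿⣿⠂⣿⠂⠀
⠿⠿⠿⠿⠿⠒⠂⠒⣿⠀
⠿⠿⠿⠿⠿⠂⠂⠂⣿⠀
⠿⠿⠿⠿⠿⠿⠂⠂⣿⠀

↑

⠿⠿⠿⠿⠿⠀⠀⠀⠀⠀
⠿⠿⠿⠿⠿⠀⠀⠀⠀⠀
⠿⠿⠿⠿⠿⠀⠀⠀⠀⠀
⠿⠿⠿⠿⠿⠒⠴⠒⠀⠀
⠿⠿⠿⠿⠿⠂⠴⠒⠀⠀
⠿⠿⠿⠿⠿⣾⠿⠴⠀⠀
⠿⠿⠿⠿⠿⠒⠴⠴⠀⠀
⠿⠿⠿⠿⠿⣿⠂⣿⠂⠀
⠿⠿⠿⠿⠿⠒⠂⠒⣿⠀
⠿⠿⠿⠿⠿⠂⠂⠂⣿⠀

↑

⠿⠿⠿⠿⠿⠀⠀⠀⠀⠀
⠿⠿⠿⠿⠿⠀⠀⠀⠀⠀
⠿⠿⠿⠿⠿⠀⠀⠀⠀⠀
⠿⠿⠿⠿⠿⠒⠂⠂⠀⠀
⠿⠿⠿⠿⠿⠒⠴⠒⠀⠀
⠿⠿⠿⠿⠿⣾⠴⠒⠀⠀
⠿⠿⠿⠿⠿⠒⠿⠴⠀⠀
⠿⠿⠿⠿⠿⠒⠴⠴⠀⠀
⠿⠿⠿⠿⠿⣿⠂⣿⠂⠀
⠿⠿⠿⠿⠿⠒⠂⠒⣿⠀

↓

⠿⠿⠿⠿⠿⠀⠀⠀⠀⠀
⠿⠿⠿⠿⠿⠀⠀⠀⠀⠀
⠿⠿⠿⠿⠿⠒⠂⠂⠀⠀
⠿⠿⠿⠿⠿⠒⠴⠒⠀⠀
⠿⠿⠿⠿⠿⠂⠴⠒⠀⠀
⠿⠿⠿⠿⠿⣾⠿⠴⠀⠀
⠿⠿⠿⠿⠿⠒⠴⠴⠀⠀
⠿⠿⠿⠿⠿⣿⠂⣿⠂⠀
⠿⠿⠿⠿⠿⠒⠂⠒⣿⠀
⠿⠿⠿⠿⠿⠂⠂⠂⣿⠀

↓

⠿⠿⠿⠿⠿⠀⠀⠀⠀⠀
⠿⠿⠿⠿⠿⠒⠂⠂⠀⠀
⠿⠿⠿⠿⠿⠒⠴⠒⠀⠀
⠿⠿⠿⠿⠿⠂⠴⠒⠀⠀
⠿⠿⠿⠿⠿⠒⠿⠴⠀⠀
⠿⠿⠿⠿⠿⣾⠴⠴⠀⠀
⠿⠿⠿⠿⠿⣿⠂⣿⠂⠀
⠿⠿⠿⠿⠿⠒⠂⠒⣿⠀
⠿⠿⠿⠿⠿⠂⠂⠂⣿⠀
⠿⠿⠿⠿⠿⠿⠂⠂⣿⠀

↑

⠿⠿⠿⠿⠿⠀⠀⠀⠀⠀
⠿⠿⠿⠿⠿⠀⠀⠀⠀⠀
⠿⠿⠿⠿⠿⠒⠂⠂⠀⠀
⠿⠿⠿⠿⠿⠒⠴⠒⠀⠀
⠿⠿⠿⠿⠿⠂⠴⠒⠀⠀
⠿⠿⠿⠿⠿⣾⠿⠴⠀⠀
⠿⠿⠿⠿⠿⠒⠴⠴⠀⠀
⠿⠿⠿⠿⠿⣿⠂⣿⠂⠀
⠿⠿⠿⠿⠿⠒⠂⠒⣿⠀
⠿⠿⠿⠿⠿⠂⠂⠂⣿⠀

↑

⠿⠿⠿⠿⠿⠀⠀⠀⠀⠀
⠿⠿⠿⠿⠿⠀⠀⠀⠀⠀
⠿⠿⠿⠿⠿⠀⠀⠀⠀⠀
⠿⠿⠿⠿⠿⠒⠂⠂⠀⠀
⠿⠿⠿⠿⠿⠒⠴⠒⠀⠀
⠿⠿⠿⠿⠿⣾⠴⠒⠀⠀
⠿⠿⠿⠿⠿⠒⠿⠴⠀⠀
⠿⠿⠿⠿⠿⠒⠴⠴⠀⠀
⠿⠿⠿⠿⠿⣿⠂⣿⠂⠀
⠿⠿⠿⠿⠿⠒⠂⠒⣿⠀

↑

⠿⠿⠿⠿⠿⠀⠀⠀⠀⠀
⠿⠿⠿⠿⠿⠀⠀⠀⠀⠀
⠿⠿⠿⠿⠿⠀⠀⠀⠀⠀
⠿⠿⠿⠿⠿⣿⣿⠒⠀⠀
⠿⠿⠿⠿⠿⠒⠂⠂⠀⠀
⠿⠿⠿⠿⠿⣾⠴⠒⠀⠀
⠿⠿⠿⠿⠿⠂⠴⠒⠀⠀
⠿⠿⠿⠿⠿⠒⠿⠴⠀⠀
⠿⠿⠿⠿⠿⠒⠴⠴⠀⠀
⠿⠿⠿⠿⠿⣿⠂⣿⠂⠀

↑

⠿⠿⠿⠿⠿⠀⠀⠀⠀⠀
⠿⠿⠿⠿⠿⠀⠀⠀⠀⠀
⠿⠿⠿⠿⠿⠀⠀⠀⠀⠀
⠿⠿⠿⠿⠿⠿⣿⠿⠀⠀
⠿⠿⠿⠿⠿⣿⣿⠒⠀⠀
⠿⠿⠿⠿⠿⣾⠂⠂⠀⠀
⠿⠿⠿⠿⠿⠒⠴⠒⠀⠀
⠿⠿⠿⠿⠿⠂⠴⠒⠀⠀
⠿⠿⠿⠿⠿⠒⠿⠴⠀⠀
⠿⠿⠿⠿⠿⠒⠴⠴⠀⠀

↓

⠿⠿⠿⠿⠿⠀⠀⠀⠀⠀
⠿⠿⠿⠿⠿⠀⠀⠀⠀⠀
⠿⠿⠿⠿⠿⠿⣿⠿⠀⠀
⠿⠿⠿⠿⠿⣿⣿⠒⠀⠀
⠿⠿⠿⠿⠿⠒⠂⠂⠀⠀
⠿⠿⠿⠿⠿⣾⠴⠒⠀⠀
⠿⠿⠿⠿⠿⠂⠴⠒⠀⠀
⠿⠿⠿⠿⠿⠒⠿⠴⠀⠀
⠿⠿⠿⠿⠿⠒⠴⠴⠀⠀
⠿⠿⠿⠿⠿⣿⠂⣿⠂⠀

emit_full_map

⠿⣿⠿⠀
⣿⣿⠒⠀
⠒⠂⠂⠀
⣾⠴⠒⠀
⠂⠴⠒⠀
⠒⠿⠴⠀
⠒⠴⠴⠀
⣿⠂⣿⠂
⠒⠂⠒⣿
⠂⠂⠂⣿
⠿⠂⠂⣿
⠒⠒⠒⠿

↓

⠿⠿⠿⠿⠿⠀⠀⠀⠀⠀
⠿⠿⠿⠿⠿⠿⣿⠿⠀⠀
⠿⠿⠿⠿⠿⣿⣿⠒⠀⠀
⠿⠿⠿⠿⠿⠒⠂⠂⠀⠀
⠿⠿⠿⠿⠿⠒⠴⠒⠀⠀
⠿⠿⠿⠿⠿⣾⠴⠒⠀⠀
⠿⠿⠿⠿⠿⠒⠿⠴⠀⠀
⠿⠿⠿⠿⠿⠒⠴⠴⠀⠀
⠿⠿⠿⠿⠿⣿⠂⣿⠂⠀
⠿⠿⠿⠿⠿⠒⠂⠒⣿⠀

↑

⠿⠿⠿⠿⠿⠀⠀⠀⠀⠀
⠿⠿⠿⠿⠿⠀⠀⠀⠀⠀
⠿⠿⠿⠿⠿⠿⣿⠿⠀⠀
⠿⠿⠿⠿⠿⣿⣿⠒⠀⠀
⠿⠿⠿⠿⠿⠒⠂⠂⠀⠀
⠿⠿⠿⠿⠿⣾⠴⠒⠀⠀
⠿⠿⠿⠿⠿⠂⠴⠒⠀⠀
⠿⠿⠿⠿⠿⠒⠿⠴⠀⠀
⠿⠿⠿⠿⠿⠒⠴⠴⠀⠀
⠿⠿⠿⠿⠿⣿⠂⣿⠂⠀

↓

⠿⠿⠿⠿⠿⠀⠀⠀⠀⠀
⠿⠿⠿⠿⠿⠿⣿⠿⠀⠀
⠿⠿⠿⠿⠿⣿⣿⠒⠀⠀
⠿⠿⠿⠿⠿⠒⠂⠂⠀⠀
⠿⠿⠿⠿⠿⠒⠴⠒⠀⠀
⠿⠿⠿⠿⠿⣾⠴⠒⠀⠀
⠿⠿⠿⠿⠿⠒⠿⠴⠀⠀
⠿⠿⠿⠿⠿⠒⠴⠴⠀⠀
⠿⠿⠿⠿⠿⣿⠂⣿⠂⠀
⠿⠿⠿⠿⠿⠒⠂⠒⣿⠀


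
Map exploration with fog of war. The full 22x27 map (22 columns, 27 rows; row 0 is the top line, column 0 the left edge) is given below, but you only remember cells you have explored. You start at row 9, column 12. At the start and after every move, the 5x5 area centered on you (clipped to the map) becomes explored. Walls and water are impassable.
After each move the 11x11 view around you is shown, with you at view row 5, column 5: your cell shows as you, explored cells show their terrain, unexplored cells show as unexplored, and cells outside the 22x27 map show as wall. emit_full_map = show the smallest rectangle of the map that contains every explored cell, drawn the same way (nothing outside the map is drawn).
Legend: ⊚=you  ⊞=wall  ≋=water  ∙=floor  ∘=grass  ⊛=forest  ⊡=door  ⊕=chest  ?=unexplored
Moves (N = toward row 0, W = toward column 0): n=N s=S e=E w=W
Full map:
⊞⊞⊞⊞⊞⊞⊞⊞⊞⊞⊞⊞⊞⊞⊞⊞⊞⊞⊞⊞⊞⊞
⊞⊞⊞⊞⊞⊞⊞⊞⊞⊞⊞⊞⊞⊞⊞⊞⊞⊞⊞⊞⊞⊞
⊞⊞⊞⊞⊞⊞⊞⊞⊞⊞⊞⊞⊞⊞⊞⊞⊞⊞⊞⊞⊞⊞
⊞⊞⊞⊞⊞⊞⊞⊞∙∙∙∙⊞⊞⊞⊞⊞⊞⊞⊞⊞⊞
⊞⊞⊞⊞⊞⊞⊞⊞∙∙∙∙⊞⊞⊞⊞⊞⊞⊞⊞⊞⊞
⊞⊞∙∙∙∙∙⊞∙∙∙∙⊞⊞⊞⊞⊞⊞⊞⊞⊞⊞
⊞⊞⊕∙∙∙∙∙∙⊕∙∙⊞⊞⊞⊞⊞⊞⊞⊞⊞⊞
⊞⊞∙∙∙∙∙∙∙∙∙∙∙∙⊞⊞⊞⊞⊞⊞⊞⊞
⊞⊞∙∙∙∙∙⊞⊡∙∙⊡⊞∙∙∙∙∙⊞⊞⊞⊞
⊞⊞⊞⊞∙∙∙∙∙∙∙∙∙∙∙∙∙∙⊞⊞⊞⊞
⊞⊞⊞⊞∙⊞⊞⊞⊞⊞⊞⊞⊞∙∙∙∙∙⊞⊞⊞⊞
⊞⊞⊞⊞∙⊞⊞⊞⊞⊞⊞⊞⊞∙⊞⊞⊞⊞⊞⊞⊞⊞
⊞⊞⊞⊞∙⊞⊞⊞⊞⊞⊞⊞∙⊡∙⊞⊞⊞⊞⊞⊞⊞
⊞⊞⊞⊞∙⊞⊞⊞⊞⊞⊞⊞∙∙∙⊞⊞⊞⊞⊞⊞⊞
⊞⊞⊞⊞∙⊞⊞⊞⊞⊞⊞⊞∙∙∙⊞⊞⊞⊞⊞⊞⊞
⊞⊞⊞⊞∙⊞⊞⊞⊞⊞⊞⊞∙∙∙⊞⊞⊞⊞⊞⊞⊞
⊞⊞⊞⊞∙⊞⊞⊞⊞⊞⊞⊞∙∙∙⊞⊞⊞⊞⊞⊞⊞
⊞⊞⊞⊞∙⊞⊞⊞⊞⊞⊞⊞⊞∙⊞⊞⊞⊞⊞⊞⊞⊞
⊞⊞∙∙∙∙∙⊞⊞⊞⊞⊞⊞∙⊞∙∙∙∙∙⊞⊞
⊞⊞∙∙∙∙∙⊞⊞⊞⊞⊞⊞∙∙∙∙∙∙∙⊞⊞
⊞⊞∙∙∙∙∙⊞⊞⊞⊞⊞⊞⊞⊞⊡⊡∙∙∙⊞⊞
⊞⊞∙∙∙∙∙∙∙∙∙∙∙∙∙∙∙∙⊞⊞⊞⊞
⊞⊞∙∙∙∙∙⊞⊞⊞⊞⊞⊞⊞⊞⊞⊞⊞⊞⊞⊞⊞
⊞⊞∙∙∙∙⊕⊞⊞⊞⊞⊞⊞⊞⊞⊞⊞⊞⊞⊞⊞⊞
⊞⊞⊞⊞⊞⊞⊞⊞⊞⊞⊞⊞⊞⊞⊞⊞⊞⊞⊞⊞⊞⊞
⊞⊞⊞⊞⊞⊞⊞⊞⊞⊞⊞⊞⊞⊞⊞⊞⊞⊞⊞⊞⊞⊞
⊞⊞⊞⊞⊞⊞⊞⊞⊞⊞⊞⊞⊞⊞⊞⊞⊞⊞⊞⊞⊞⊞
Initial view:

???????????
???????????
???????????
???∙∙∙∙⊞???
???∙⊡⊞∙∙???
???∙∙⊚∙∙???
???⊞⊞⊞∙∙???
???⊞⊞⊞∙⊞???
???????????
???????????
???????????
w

???????????
???????????
???????????
???∙∙∙∙∙⊞??
???∙∙⊡⊞∙∙??
???∙∙⊚∙∙∙??
???⊞⊞⊞⊞∙∙??
???⊞⊞⊞⊞∙⊞??
???????????
???????????
???????????

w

???????????
???????????
???????????
???∙∙∙∙∙∙⊞?
???⊡∙∙⊡⊞∙∙?
???∙∙⊚∙∙∙∙?
???⊞⊞⊞⊞⊞∙∙?
???⊞⊞⊞⊞⊞∙⊞?
???????????
???????????
???????????

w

???????????
???????????
???????????
???∙∙∙∙∙∙∙⊞
???⊞⊡∙∙⊡⊞∙∙
???∙∙⊚∙∙∙∙∙
???⊞⊞⊞⊞⊞⊞∙∙
???⊞⊞⊞⊞⊞⊞∙⊞
???????????
???????????
???????????

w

???????????
???????????
???????????
???∙∙∙∙∙∙∙∙
???∙⊞⊡∙∙⊡⊞∙
???∙∙⊚∙∙∙∙∙
???⊞⊞⊞⊞⊞⊞⊞∙
???⊞⊞⊞⊞⊞⊞⊞∙
???????????
???????????
???????????

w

???????????
???????????
???????????
???∙∙∙∙∙∙∙∙
???∙∙⊞⊡∙∙⊡⊞
???∙∙⊚∙∙∙∙∙
???⊞⊞⊞⊞⊞⊞⊞⊞
???⊞⊞⊞⊞⊞⊞⊞⊞
???????????
???????????
???????????

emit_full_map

∙∙∙∙∙∙∙∙∙⊞
∙∙⊞⊡∙∙⊡⊞∙∙
∙∙⊚∙∙∙∙∙∙∙
⊞⊞⊞⊞⊞⊞⊞⊞∙∙
⊞⊞⊞⊞⊞⊞⊞⊞∙⊞

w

???????????
???????????
???????????
???∙∙∙∙∙∙∙∙
???∙∙∙⊞⊡∙∙⊡
???∙∙⊚∙∙∙∙∙
???∙⊞⊞⊞⊞⊞⊞⊞
???∙⊞⊞⊞⊞⊞⊞⊞
???????????
???????????
???????????

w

???????????
???????????
???????????
???∙∙∙∙∙∙∙∙
???∙∙∙∙⊞⊡∙∙
???⊞∙⊚∙∙∙∙∙
???⊞∙⊞⊞⊞⊞⊞⊞
???⊞∙⊞⊞⊞⊞⊞⊞
???????????
???????????
???????????

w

⊞??????????
⊞??????????
⊞??????????
⊞??∙∙∙∙∙∙∙∙
⊞??∙∙∙∙∙⊞⊡∙
⊞??⊞⊞⊚∙∙∙∙∙
⊞??⊞⊞∙⊞⊞⊞⊞⊞
⊞??⊞⊞∙⊞⊞⊞⊞⊞
⊞??????????
⊞??????????
⊞??????????

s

⊞??????????
⊞??????????
⊞??∙∙∙∙∙∙∙∙
⊞??∙∙∙∙∙⊞⊡∙
⊞??⊞⊞∙∙∙∙∙∙
⊞??⊞⊞⊚⊞⊞⊞⊞⊞
⊞??⊞⊞∙⊞⊞⊞⊞⊞
⊞??⊞⊞∙⊞⊞???
⊞??????????
⊞??????????
⊞??????????

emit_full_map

∙∙∙∙∙∙∙∙∙∙∙∙⊞
∙∙∙∙∙⊞⊡∙∙⊡⊞∙∙
⊞⊞∙∙∙∙∙∙∙∙∙∙∙
⊞⊞⊚⊞⊞⊞⊞⊞⊞⊞⊞∙∙
⊞⊞∙⊞⊞⊞⊞⊞⊞⊞⊞∙⊞
⊞⊞∙⊞⊞????????

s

⊞??????????
⊞??∙∙∙∙∙∙∙∙
⊞??∙∙∙∙∙⊞⊡∙
⊞??⊞⊞∙∙∙∙∙∙
⊞??⊞⊞∙⊞⊞⊞⊞⊞
⊞??⊞⊞⊚⊞⊞⊞⊞⊞
⊞??⊞⊞∙⊞⊞???
⊞??⊞⊞∙⊞⊞???
⊞??????????
⊞??????????
⊞??????????

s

⊞??∙∙∙∙∙∙∙∙
⊞??∙∙∙∙∙⊞⊡∙
⊞??⊞⊞∙∙∙∙∙∙
⊞??⊞⊞∙⊞⊞⊞⊞⊞
⊞??⊞⊞∙⊞⊞⊞⊞⊞
⊞??⊞⊞⊚⊞⊞???
⊞??⊞⊞∙⊞⊞???
⊞??⊞⊞∙⊞⊞???
⊞??????????
⊞??????????
⊞??????????

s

⊞??∙∙∙∙∙⊞⊡∙
⊞??⊞⊞∙∙∙∙∙∙
⊞??⊞⊞∙⊞⊞⊞⊞⊞
⊞??⊞⊞∙⊞⊞⊞⊞⊞
⊞??⊞⊞∙⊞⊞???
⊞??⊞⊞⊚⊞⊞???
⊞??⊞⊞∙⊞⊞???
⊞??⊞⊞∙⊞⊞???
⊞??????????
⊞??????????
⊞??????????

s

⊞??⊞⊞∙∙∙∙∙∙
⊞??⊞⊞∙⊞⊞⊞⊞⊞
⊞??⊞⊞∙⊞⊞⊞⊞⊞
⊞??⊞⊞∙⊞⊞???
⊞??⊞⊞∙⊞⊞???
⊞??⊞⊞⊚⊞⊞???
⊞??⊞⊞∙⊞⊞???
⊞??⊞⊞∙⊞⊞???
⊞??????????
⊞??????????
⊞??????????

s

⊞??⊞⊞∙⊞⊞⊞⊞⊞
⊞??⊞⊞∙⊞⊞⊞⊞⊞
⊞??⊞⊞∙⊞⊞???
⊞??⊞⊞∙⊞⊞???
⊞??⊞⊞∙⊞⊞???
⊞??⊞⊞⊚⊞⊞???
⊞??⊞⊞∙⊞⊞???
⊞??⊞⊞∙⊞⊞???
⊞??????????
⊞??????????
⊞??????????

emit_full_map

∙∙∙∙∙∙∙∙∙∙∙∙⊞
∙∙∙∙∙⊞⊡∙∙⊡⊞∙∙
⊞⊞∙∙∙∙∙∙∙∙∙∙∙
⊞⊞∙⊞⊞⊞⊞⊞⊞⊞⊞∙∙
⊞⊞∙⊞⊞⊞⊞⊞⊞⊞⊞∙⊞
⊞⊞∙⊞⊞????????
⊞⊞∙⊞⊞????????
⊞⊞∙⊞⊞????????
⊞⊞⊚⊞⊞????????
⊞⊞∙⊞⊞????????
⊞⊞∙⊞⊞????????

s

⊞??⊞⊞∙⊞⊞⊞⊞⊞
⊞??⊞⊞∙⊞⊞???
⊞??⊞⊞∙⊞⊞???
⊞??⊞⊞∙⊞⊞???
⊞??⊞⊞∙⊞⊞???
⊞??⊞⊞⊚⊞⊞???
⊞??⊞⊞∙⊞⊞???
⊞??∙∙∙∙∙???
⊞??????????
⊞??????????
⊞??????????

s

⊞??⊞⊞∙⊞⊞???
⊞??⊞⊞∙⊞⊞???
⊞??⊞⊞∙⊞⊞???
⊞??⊞⊞∙⊞⊞???
⊞??⊞⊞∙⊞⊞???
⊞??⊞⊞⊚⊞⊞???
⊞??∙∙∙∙∙???
⊞??∙∙∙∙∙???
⊞??????????
⊞??????????
⊞??????????

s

⊞??⊞⊞∙⊞⊞???
⊞??⊞⊞∙⊞⊞???
⊞??⊞⊞∙⊞⊞???
⊞??⊞⊞∙⊞⊞???
⊞??⊞⊞∙⊞⊞???
⊞??∙∙⊚∙∙???
⊞??∙∙∙∙∙???
⊞??∙∙∙∙∙???
⊞??????????
⊞??????????
⊞??????????

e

??⊞⊞∙⊞⊞????
??⊞⊞∙⊞⊞????
??⊞⊞∙⊞⊞????
??⊞⊞∙⊞⊞⊞???
??⊞⊞∙⊞⊞⊞???
??∙∙∙⊚∙⊞???
??∙∙∙∙∙⊞???
??∙∙∙∙∙⊞???
???????????
???????????
???????????

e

?⊞⊞∙⊞⊞?????
?⊞⊞∙⊞⊞?????
?⊞⊞∙⊞⊞?????
?⊞⊞∙⊞⊞⊞⊞???
?⊞⊞∙⊞⊞⊞⊞???
?∙∙∙∙⊚⊞⊞???
?∙∙∙∙∙⊞⊞???
?∙∙∙∙∙⊞⊞???
???????????
???????????
???????????

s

?⊞⊞∙⊞⊞?????
?⊞⊞∙⊞⊞?????
?⊞⊞∙⊞⊞⊞⊞???
?⊞⊞∙⊞⊞⊞⊞???
?∙∙∙∙∙⊞⊞???
?∙∙∙∙⊚⊞⊞???
?∙∙∙∙∙⊞⊞???
???∙∙∙∙∙???
???????????
???????????
???????????

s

?⊞⊞∙⊞⊞?????
?⊞⊞∙⊞⊞⊞⊞???
?⊞⊞∙⊞⊞⊞⊞???
?∙∙∙∙∙⊞⊞???
?∙∙∙∙∙⊞⊞???
?∙∙∙∙⊚⊞⊞???
???∙∙∙∙∙???
???∙∙∙⊞⊞???
???????????
???????????
???????????

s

?⊞⊞∙⊞⊞⊞⊞???
?⊞⊞∙⊞⊞⊞⊞???
?∙∙∙∙∙⊞⊞???
?∙∙∙∙∙⊞⊞???
?∙∙∙∙∙⊞⊞???
???∙∙⊚∙∙???
???∙∙∙⊞⊞???
???∙∙⊕⊞⊞???
???????????
???????????
???????????

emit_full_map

∙∙∙∙∙∙∙∙∙∙∙∙⊞
∙∙∙∙∙⊞⊡∙∙⊡⊞∙∙
⊞⊞∙∙∙∙∙∙∙∙∙∙∙
⊞⊞∙⊞⊞⊞⊞⊞⊞⊞⊞∙∙
⊞⊞∙⊞⊞⊞⊞⊞⊞⊞⊞∙⊞
⊞⊞∙⊞⊞????????
⊞⊞∙⊞⊞????????
⊞⊞∙⊞⊞????????
⊞⊞∙⊞⊞????????
⊞⊞∙⊞⊞⊞⊞??????
⊞⊞∙⊞⊞⊞⊞??????
∙∙∙∙∙⊞⊞??????
∙∙∙∙∙⊞⊞??????
∙∙∙∙∙⊞⊞??????
??∙∙⊚∙∙??????
??∙∙∙⊞⊞??????
??∙∙⊕⊞⊞??????

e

⊞⊞∙⊞⊞⊞⊞????
⊞⊞∙⊞⊞⊞⊞????
∙∙∙∙∙⊞⊞????
∙∙∙∙∙⊞⊞⊞???
∙∙∙∙∙⊞⊞⊞???
??∙∙∙⊚∙∙???
??∙∙∙⊞⊞⊞???
??∙∙⊕⊞⊞⊞???
???????????
???????????
???????????

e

⊞∙⊞⊞⊞⊞?????
⊞∙⊞⊞⊞⊞?????
∙∙∙∙⊞⊞?????
∙∙∙∙⊞⊞⊞⊞???
∙∙∙∙⊞⊞⊞⊞???
?∙∙∙∙⊚∙∙???
?∙∙∙⊞⊞⊞⊞???
?∙∙⊕⊞⊞⊞⊞???
???????????
???????????
???????????

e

∙⊞⊞⊞⊞??????
∙⊞⊞⊞⊞??????
∙∙∙⊞⊞??????
∙∙∙⊞⊞⊞⊞⊞???
∙∙∙⊞⊞⊞⊞⊞???
∙∙∙∙∙⊚∙∙???
∙∙∙⊞⊞⊞⊞⊞???
∙∙⊕⊞⊞⊞⊞⊞???
???????????
???????????
???????????

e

⊞⊞⊞⊞???????
⊞⊞⊞⊞???????
∙∙⊞⊞???????
∙∙⊞⊞⊞⊞⊞⊞???
∙∙⊞⊞⊞⊞⊞⊞???
∙∙∙∙∙⊚∙∙???
∙∙⊞⊞⊞⊞⊞⊞???
∙⊕⊞⊞⊞⊞⊞⊞???
???????????
???????????
???????????

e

⊞⊞⊞????????
⊞⊞⊞????????
∙⊞⊞????????
∙⊞⊞⊞⊞⊞⊞∙???
∙⊞⊞⊞⊞⊞⊞⊞???
∙∙∙∙∙⊚∙∙???
∙⊞⊞⊞⊞⊞⊞⊞???
⊕⊞⊞⊞⊞⊞⊞⊞???
???????????
???????????
???????????

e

⊞⊞?????????
⊞⊞?????????
⊞⊞?????????
⊞⊞⊞⊞⊞⊞∙∙???
⊞⊞⊞⊞⊞⊞⊞⊞???
∙∙∙∙∙⊚∙∙???
⊞⊞⊞⊞⊞⊞⊞⊞???
⊞⊞⊞⊞⊞⊞⊞⊞???
???????????
???????????
???????????

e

⊞??????????
⊞??????????
⊞??????????
⊞⊞⊞⊞⊞∙∙∙???
⊞⊞⊞⊞⊞⊞⊞⊡???
∙∙∙∙∙⊚∙∙???
⊞⊞⊞⊞⊞⊞⊞⊞???
⊞⊞⊞⊞⊞⊞⊞⊞???
???????????
???????????
???????????

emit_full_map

∙∙∙∙∙∙∙∙∙∙∙∙⊞?
∙∙∙∙∙⊞⊡∙∙⊡⊞∙∙?
⊞⊞∙∙∙∙∙∙∙∙∙∙∙?
⊞⊞∙⊞⊞⊞⊞⊞⊞⊞⊞∙∙?
⊞⊞∙⊞⊞⊞⊞⊞⊞⊞⊞∙⊞?
⊞⊞∙⊞⊞?????????
⊞⊞∙⊞⊞?????????
⊞⊞∙⊞⊞?????????
⊞⊞∙⊞⊞?????????
⊞⊞∙⊞⊞⊞⊞???????
⊞⊞∙⊞⊞⊞⊞???????
∙∙∙∙∙⊞⊞???????
∙∙∙∙∙⊞⊞⊞⊞⊞⊞∙∙∙
∙∙∙∙∙⊞⊞⊞⊞⊞⊞⊞⊞⊡
??∙∙∙∙∙∙∙∙∙⊚∙∙
??∙∙∙⊞⊞⊞⊞⊞⊞⊞⊞⊞
??∙∙⊕⊞⊞⊞⊞⊞⊞⊞⊞⊞


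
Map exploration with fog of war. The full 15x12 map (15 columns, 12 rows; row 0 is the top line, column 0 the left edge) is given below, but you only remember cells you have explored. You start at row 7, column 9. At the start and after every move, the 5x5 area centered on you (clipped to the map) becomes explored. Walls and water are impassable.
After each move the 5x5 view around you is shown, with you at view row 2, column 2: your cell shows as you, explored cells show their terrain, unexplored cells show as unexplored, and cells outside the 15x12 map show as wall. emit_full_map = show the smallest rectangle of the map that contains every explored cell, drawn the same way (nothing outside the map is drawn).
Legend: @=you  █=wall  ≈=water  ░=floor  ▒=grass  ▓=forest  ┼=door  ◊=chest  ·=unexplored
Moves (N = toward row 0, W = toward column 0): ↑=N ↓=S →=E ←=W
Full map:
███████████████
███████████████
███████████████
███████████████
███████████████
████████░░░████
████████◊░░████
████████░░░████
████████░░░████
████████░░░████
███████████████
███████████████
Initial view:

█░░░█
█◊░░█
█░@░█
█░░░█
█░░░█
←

██░░░
██◊░░
██@░░
██░░░
██░░░

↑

█████
██░░░
██@░░
██░░░
██░░░

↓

██░░░
██◊░░
██@░░
██░░░
██░░░

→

█░░░█
█◊░░█
█░@░█
█░░░█
█░░░█

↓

█◊░░█
█░░░█
█░@░█
█░░░█
█████

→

◊░░██
░░░██
░░@██
░░░██
█████

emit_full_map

█████··
██░░░█·
██◊░░██
██░░░██
██░░@██
██░░░██
·██████

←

█◊░░█
█░░░█
█░@░█
█░░░█
█████

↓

█░░░█
█░░░█
█░@░█
█████
█████

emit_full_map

█████··
██░░░█·
██◊░░██
██░░░██
██░░░██
██░@░██
·██████
·█████·


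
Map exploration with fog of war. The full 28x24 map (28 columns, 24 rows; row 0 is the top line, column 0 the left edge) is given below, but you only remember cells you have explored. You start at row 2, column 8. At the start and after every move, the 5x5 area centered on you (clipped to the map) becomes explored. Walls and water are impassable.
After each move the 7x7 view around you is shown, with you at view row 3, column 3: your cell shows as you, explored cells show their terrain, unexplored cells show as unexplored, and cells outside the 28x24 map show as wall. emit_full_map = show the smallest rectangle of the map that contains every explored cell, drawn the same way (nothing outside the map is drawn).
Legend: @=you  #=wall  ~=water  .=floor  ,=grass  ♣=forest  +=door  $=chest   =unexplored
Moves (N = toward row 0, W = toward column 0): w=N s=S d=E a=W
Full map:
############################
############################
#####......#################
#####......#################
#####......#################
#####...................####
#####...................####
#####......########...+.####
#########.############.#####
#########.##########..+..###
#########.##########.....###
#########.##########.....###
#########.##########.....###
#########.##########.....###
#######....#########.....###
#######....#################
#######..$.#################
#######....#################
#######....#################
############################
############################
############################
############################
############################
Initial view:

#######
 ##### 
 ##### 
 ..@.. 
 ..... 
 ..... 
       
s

 ##### 
 ##### 
 ..... 
 ..@.. 
 ..... 
 ..... 
       

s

 ##### 
 ..... 
 ..... 
 ..@.. 
 ..... 
 ..... 
       

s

 ..... 
 ..... 
 ..... 
 ..@.. 
 ..... 
 ..... 
       

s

 ..... 
 ..... 
 ..... 
 ..@.. 
 ..... 
 ###.# 
       

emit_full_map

#####
#####
.....
.....
.....
.....
..@..
.....
###.#

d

.....  
.....# 
...... 
...@.. 
.....# 
###.## 
       

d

....   
....## 
...... 
...@.. 
....## 
##.### 
       

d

...    
...### 
...... 
...@.. 
...### 
#.#### 
       

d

..     
..#### 
...... 
...@.. 
..#### 
.##### 
       

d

.      
.##### 
...... 
...@.. 
.##### 
###### 
       

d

       
###### 
...... 
...@.. 
###### 
###### 
       

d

       
###### 
...... 
...@.. 
###### 
###### 
       

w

       
 ##### 
###### 
...@.. 
...... 
###### 
###### 

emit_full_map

#####       
#####       
.....       
.....  #####
.....#######
.........@..
............
.....#######
###.########

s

 ##### 
###### 
...... 
...@.. 
###### 
###### 
       

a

  #####
#######
.......
...@...
#######
#######
       

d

 ##### 
###### 
...... 
...@.. 
###### 
###### 
       

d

#####  
###### 
...... 
...@.. 
###### 
###### 
       

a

 ##### 
#######
.......
...@...
#######
#######
       

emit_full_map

#####        
#####        
.....        
.....  ##### 
.....########
.............
.........@...
.....########
###.#########

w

       
 ##### 
#######
...@...
.......
#######
#######

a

       
 ######
#######
...@...
.......
#######
#######

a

.      
.######
.######
...@...
.......
.######
#######

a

..     
..#####
..#####
...@...
.......
..#####
.######

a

...    
...####
...####
...@...
.......
...####
#.#####

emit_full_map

#####        
#####        
.....        
.....####### 
.....########
.....@.......
.............
.....########
###.#########

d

..     
..#####
..#####
...@...
.......
..#####
.######

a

...    
...####
...####
...@...
.......
...####
#.#####

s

...####
...####
.......
...@...
...####
#.#####
       
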